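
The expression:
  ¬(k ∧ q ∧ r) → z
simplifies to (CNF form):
(k ∨ z) ∧ (q ∨ z) ∧ (r ∨ z)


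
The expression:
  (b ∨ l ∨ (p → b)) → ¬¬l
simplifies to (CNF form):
(l ∨ p) ∧ (l ∨ ¬b)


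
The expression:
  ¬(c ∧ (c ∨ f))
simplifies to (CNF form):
¬c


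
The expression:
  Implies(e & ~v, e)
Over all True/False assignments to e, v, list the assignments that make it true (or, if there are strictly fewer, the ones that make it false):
is always true.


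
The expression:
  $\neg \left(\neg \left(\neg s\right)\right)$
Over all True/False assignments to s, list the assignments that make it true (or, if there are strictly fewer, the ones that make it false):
is true only for:
  s=False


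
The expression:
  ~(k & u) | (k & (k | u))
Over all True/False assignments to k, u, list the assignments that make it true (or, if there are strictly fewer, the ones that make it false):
is always true.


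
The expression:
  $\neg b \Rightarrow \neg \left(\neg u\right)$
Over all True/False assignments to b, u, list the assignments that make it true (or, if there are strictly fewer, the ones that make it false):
is false only for:
  b=False, u=False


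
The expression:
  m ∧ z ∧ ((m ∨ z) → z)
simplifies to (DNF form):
m ∧ z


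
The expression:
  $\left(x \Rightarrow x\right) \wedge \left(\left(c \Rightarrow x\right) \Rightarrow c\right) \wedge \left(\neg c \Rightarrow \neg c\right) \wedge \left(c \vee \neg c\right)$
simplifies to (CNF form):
$c$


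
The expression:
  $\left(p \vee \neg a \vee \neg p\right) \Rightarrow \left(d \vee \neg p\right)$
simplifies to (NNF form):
$d \vee \neg p$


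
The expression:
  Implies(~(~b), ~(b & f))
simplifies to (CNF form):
~b | ~f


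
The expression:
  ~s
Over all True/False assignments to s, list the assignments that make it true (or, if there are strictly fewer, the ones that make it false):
is true only for:
  s=False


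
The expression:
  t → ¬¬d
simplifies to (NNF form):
d ∨ ¬t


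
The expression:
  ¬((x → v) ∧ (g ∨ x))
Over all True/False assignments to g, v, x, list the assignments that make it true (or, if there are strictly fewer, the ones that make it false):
is true only for:
  g=False, v=False, x=False;
  g=False, v=False, x=True;
  g=False, v=True, x=False;
  g=True, v=False, x=True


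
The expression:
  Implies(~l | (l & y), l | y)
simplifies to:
l | y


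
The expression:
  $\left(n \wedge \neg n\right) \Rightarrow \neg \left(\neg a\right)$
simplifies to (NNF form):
$\text{True}$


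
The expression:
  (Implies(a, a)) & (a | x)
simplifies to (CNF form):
a | x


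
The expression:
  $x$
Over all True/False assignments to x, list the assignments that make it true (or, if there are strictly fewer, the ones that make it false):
is true only for:
  x=True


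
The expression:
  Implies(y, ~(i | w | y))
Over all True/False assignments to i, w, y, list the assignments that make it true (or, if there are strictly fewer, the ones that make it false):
is true only for:
  i=False, w=False, y=False;
  i=False, w=True, y=False;
  i=True, w=False, y=False;
  i=True, w=True, y=False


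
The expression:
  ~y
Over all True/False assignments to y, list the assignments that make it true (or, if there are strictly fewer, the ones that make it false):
is true only for:
  y=False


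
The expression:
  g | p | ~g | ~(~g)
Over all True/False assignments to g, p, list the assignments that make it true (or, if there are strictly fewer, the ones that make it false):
is always true.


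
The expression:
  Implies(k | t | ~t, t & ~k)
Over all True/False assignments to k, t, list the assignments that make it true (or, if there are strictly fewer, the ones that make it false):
is true only for:
  k=False, t=True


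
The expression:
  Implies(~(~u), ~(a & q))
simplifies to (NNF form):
~a | ~q | ~u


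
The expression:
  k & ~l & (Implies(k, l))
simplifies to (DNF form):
False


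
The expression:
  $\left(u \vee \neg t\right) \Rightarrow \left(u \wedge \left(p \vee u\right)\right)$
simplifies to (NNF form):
$t \vee u$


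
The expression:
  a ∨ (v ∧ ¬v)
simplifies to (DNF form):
a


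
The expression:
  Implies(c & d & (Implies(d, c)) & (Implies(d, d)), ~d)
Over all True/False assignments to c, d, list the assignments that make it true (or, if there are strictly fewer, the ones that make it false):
is false only for:
  c=True, d=True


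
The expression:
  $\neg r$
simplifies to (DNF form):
$\neg r$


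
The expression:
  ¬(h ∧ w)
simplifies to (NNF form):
¬h ∨ ¬w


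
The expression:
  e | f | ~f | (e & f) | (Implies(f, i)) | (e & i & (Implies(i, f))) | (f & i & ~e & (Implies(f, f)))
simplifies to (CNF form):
True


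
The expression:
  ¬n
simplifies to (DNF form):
¬n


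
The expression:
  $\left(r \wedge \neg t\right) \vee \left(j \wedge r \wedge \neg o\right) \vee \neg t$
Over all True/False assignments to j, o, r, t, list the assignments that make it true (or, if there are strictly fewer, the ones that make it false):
is false only for:
  j=False, o=False, r=False, t=True;
  j=False, o=False, r=True, t=True;
  j=False, o=True, r=False, t=True;
  j=False, o=True, r=True, t=True;
  j=True, o=False, r=False, t=True;
  j=True, o=True, r=False, t=True;
  j=True, o=True, r=True, t=True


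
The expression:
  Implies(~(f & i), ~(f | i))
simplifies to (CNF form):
(f | ~i) & (i | ~f)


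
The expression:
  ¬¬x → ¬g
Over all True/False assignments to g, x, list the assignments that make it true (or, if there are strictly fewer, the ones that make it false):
is false only for:
  g=True, x=True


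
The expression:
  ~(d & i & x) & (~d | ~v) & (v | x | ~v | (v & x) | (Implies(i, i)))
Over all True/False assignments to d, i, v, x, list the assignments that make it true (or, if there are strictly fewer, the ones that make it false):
is false only for:
  d=True, i=False, v=True, x=False;
  d=True, i=False, v=True, x=True;
  d=True, i=True, v=False, x=True;
  d=True, i=True, v=True, x=False;
  d=True, i=True, v=True, x=True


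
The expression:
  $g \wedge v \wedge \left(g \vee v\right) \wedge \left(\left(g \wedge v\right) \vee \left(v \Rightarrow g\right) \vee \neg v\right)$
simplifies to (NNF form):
$g \wedge v$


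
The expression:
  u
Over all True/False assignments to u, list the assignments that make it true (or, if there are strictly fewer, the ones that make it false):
is true only for:
  u=True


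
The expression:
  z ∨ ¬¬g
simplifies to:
g ∨ z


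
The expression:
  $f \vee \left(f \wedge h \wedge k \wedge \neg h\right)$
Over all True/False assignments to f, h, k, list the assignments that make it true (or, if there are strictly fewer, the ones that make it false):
is true only for:
  f=True, h=False, k=False;
  f=True, h=False, k=True;
  f=True, h=True, k=False;
  f=True, h=True, k=True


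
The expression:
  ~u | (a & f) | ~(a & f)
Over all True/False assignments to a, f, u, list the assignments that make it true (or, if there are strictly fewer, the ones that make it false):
is always true.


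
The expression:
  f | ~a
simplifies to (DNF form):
f | ~a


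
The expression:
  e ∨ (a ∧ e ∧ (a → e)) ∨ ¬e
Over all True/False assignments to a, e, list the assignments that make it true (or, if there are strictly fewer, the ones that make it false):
is always true.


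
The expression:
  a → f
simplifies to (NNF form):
f ∨ ¬a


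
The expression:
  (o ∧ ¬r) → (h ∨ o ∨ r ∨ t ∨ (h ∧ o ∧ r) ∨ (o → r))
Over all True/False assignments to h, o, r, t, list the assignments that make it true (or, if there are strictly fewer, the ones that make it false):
is always true.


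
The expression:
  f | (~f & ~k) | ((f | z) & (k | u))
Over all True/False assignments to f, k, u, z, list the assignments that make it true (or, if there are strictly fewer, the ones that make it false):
is false only for:
  f=False, k=True, u=False, z=False;
  f=False, k=True, u=True, z=False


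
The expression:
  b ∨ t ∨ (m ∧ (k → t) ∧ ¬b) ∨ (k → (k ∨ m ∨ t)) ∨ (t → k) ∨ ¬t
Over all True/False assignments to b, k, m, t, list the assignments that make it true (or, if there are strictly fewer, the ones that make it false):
is always true.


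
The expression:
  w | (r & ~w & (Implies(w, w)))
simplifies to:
r | w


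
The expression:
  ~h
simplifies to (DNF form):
~h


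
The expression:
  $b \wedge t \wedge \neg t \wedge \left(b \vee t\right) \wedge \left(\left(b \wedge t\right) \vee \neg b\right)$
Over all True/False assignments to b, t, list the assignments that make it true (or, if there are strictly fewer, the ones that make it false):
is never true.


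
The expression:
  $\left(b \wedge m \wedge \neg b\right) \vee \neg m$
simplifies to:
$\neg m$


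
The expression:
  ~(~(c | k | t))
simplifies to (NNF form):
c | k | t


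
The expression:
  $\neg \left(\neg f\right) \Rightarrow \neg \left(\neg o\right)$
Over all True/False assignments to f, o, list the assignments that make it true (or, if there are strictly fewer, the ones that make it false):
is false only for:
  f=True, o=False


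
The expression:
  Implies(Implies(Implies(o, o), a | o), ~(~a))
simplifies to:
a | ~o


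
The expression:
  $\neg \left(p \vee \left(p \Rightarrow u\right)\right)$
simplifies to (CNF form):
$\text{False}$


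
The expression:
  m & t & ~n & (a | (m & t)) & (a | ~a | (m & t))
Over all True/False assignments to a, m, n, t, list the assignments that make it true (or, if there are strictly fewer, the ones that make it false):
is true only for:
  a=False, m=True, n=False, t=True;
  a=True, m=True, n=False, t=True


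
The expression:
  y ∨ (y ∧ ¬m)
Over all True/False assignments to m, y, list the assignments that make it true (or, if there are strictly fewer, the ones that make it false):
is true only for:
  m=False, y=True;
  m=True, y=True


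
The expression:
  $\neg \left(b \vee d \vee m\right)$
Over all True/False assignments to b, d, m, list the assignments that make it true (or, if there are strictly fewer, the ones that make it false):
is true only for:
  b=False, d=False, m=False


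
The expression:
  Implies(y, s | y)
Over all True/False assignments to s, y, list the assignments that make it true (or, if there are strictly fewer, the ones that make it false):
is always true.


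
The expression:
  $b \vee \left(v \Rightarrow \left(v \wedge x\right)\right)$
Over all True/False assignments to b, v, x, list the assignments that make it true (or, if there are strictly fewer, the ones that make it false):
is false only for:
  b=False, v=True, x=False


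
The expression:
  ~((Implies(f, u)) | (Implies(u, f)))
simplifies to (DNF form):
False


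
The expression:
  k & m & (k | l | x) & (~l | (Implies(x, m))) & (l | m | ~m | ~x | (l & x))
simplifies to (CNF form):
k & m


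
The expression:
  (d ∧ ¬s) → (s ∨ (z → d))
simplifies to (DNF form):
True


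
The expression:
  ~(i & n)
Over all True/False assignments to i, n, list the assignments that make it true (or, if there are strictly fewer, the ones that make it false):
is false only for:
  i=True, n=True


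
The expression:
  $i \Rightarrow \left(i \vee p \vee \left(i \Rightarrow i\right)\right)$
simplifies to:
$\text{True}$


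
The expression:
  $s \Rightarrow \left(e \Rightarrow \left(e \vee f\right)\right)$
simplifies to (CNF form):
$\text{True}$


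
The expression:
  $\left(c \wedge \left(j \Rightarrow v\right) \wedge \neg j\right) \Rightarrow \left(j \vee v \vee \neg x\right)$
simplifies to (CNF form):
$j \vee v \vee \neg c \vee \neg x$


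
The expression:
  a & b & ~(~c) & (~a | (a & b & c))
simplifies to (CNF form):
a & b & c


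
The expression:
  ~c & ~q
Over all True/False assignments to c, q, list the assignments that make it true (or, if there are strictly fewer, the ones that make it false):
is true only for:
  c=False, q=False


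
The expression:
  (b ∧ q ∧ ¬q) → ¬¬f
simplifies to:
True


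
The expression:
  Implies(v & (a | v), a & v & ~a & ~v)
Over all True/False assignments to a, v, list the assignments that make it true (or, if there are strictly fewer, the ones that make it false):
is true only for:
  a=False, v=False;
  a=True, v=False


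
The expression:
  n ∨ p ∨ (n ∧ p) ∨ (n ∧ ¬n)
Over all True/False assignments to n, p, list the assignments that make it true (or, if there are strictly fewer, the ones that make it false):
is false only for:
  n=False, p=False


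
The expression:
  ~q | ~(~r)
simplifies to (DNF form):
r | ~q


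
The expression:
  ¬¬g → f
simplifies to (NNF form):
f ∨ ¬g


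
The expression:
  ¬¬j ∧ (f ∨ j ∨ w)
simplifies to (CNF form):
j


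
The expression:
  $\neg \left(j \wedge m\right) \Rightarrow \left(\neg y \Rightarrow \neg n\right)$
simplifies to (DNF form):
$y \vee \left(j \wedge m\right) \vee \neg n$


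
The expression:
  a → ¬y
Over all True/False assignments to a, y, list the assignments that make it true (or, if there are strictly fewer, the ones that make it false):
is false only for:
  a=True, y=True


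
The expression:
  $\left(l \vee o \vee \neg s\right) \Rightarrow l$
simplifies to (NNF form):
$l \vee \left(s \wedge \neg o\right)$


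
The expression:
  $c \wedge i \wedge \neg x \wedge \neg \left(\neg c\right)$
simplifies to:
$c \wedge i \wedge \neg x$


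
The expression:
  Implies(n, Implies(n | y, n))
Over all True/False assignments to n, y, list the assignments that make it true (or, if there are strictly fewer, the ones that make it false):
is always true.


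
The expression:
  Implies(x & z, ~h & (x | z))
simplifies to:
~h | ~x | ~z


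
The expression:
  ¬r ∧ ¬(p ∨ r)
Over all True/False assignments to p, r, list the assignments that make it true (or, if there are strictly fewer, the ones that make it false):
is true only for:
  p=False, r=False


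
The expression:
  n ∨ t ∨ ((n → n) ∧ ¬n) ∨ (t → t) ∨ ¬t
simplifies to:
True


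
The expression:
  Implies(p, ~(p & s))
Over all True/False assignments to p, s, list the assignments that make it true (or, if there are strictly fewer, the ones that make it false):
is false only for:
  p=True, s=True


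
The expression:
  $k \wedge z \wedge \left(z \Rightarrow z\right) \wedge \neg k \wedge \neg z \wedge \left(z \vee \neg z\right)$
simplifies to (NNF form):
$\text{False}$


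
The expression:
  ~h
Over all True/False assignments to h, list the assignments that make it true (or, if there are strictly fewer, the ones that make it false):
is true only for:
  h=False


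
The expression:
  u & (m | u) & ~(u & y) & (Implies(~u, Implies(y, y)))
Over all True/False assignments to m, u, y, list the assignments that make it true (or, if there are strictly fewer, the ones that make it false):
is true only for:
  m=False, u=True, y=False;
  m=True, u=True, y=False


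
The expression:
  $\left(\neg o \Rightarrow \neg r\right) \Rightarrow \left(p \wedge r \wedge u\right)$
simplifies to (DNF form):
$\left(r \wedge \neg o\right) \vee \left(p \wedge r \wedge u\right)$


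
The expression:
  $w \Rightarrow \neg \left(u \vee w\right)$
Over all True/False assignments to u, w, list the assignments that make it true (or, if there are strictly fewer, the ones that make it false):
is true only for:
  u=False, w=False;
  u=True, w=False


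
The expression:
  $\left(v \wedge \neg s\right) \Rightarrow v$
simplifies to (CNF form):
$\text{True}$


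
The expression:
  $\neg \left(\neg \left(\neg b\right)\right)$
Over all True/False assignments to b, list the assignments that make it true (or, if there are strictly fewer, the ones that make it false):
is true only for:
  b=False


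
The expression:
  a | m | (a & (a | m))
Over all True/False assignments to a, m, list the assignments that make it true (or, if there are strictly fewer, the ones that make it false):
is false only for:
  a=False, m=False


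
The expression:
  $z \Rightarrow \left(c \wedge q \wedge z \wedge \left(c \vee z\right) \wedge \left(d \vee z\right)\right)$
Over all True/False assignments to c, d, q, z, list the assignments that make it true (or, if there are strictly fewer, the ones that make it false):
is false only for:
  c=False, d=False, q=False, z=True;
  c=False, d=False, q=True, z=True;
  c=False, d=True, q=False, z=True;
  c=False, d=True, q=True, z=True;
  c=True, d=False, q=False, z=True;
  c=True, d=True, q=False, z=True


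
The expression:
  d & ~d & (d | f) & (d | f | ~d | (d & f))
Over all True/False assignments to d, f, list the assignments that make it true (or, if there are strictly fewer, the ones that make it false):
is never true.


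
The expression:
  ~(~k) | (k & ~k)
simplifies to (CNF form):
k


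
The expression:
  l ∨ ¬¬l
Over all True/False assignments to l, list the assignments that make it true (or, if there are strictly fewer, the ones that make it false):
is true only for:
  l=True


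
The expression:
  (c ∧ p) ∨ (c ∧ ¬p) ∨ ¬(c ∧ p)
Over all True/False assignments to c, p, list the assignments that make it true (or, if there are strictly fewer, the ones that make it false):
is always true.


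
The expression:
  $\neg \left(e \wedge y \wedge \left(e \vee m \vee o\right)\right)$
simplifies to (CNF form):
$\neg e \vee \neg y$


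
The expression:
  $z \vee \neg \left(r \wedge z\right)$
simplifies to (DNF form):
$\text{True}$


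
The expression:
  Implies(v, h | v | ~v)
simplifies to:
True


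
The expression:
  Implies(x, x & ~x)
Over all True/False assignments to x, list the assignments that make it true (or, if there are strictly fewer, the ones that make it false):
is true only for:
  x=False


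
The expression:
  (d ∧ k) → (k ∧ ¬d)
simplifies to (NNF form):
¬d ∨ ¬k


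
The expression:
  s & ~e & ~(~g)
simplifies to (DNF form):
g & s & ~e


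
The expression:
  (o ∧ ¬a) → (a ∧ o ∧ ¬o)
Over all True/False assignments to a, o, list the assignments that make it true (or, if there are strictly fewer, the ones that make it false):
is false only for:
  a=False, o=True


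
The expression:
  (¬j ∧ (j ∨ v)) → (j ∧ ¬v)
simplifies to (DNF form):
j ∨ ¬v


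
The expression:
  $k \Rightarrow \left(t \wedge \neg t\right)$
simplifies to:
$\neg k$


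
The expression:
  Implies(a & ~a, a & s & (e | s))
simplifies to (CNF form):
True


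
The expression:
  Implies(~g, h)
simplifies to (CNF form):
g | h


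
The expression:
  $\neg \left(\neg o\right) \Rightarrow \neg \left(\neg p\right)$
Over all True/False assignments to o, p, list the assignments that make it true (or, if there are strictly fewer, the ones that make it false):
is false only for:
  o=True, p=False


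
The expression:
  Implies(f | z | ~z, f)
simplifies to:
f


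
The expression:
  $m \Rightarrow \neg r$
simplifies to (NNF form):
$\neg m \vee \neg r$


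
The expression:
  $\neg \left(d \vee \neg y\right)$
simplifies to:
$y \wedge \neg d$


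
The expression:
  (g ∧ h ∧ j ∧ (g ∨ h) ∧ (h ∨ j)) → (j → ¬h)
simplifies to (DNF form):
¬g ∨ ¬h ∨ ¬j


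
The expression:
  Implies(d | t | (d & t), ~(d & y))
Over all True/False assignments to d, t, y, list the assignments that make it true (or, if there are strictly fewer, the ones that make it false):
is false only for:
  d=True, t=False, y=True;
  d=True, t=True, y=True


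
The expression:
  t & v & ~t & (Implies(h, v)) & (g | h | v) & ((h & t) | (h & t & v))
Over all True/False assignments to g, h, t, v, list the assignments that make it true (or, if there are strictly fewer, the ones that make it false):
is never true.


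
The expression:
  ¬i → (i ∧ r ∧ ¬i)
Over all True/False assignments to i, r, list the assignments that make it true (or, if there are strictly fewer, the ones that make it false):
is true only for:
  i=True, r=False;
  i=True, r=True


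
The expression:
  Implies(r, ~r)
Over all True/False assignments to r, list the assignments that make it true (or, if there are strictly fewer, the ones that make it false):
is true only for:
  r=False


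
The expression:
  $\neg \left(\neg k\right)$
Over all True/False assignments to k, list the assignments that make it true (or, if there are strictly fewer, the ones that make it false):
is true only for:
  k=True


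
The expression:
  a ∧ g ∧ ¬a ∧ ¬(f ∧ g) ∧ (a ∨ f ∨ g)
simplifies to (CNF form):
False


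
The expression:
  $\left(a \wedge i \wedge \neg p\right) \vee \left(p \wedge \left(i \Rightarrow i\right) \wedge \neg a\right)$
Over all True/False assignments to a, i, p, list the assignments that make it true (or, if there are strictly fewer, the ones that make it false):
is true only for:
  a=False, i=False, p=True;
  a=False, i=True, p=True;
  a=True, i=True, p=False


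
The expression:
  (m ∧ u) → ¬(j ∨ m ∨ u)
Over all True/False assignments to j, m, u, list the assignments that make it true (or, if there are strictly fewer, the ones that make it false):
is false only for:
  j=False, m=True, u=True;
  j=True, m=True, u=True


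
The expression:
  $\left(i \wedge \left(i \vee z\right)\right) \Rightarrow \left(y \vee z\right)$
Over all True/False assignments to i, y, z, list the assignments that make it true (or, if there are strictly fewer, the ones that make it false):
is false only for:
  i=True, y=False, z=False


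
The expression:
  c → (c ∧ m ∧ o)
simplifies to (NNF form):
(m ∧ o) ∨ ¬c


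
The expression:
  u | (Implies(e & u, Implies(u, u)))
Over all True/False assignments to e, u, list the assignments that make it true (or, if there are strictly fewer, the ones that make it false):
is always true.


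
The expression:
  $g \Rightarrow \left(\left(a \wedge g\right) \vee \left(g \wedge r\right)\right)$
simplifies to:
$a \vee r \vee \neg g$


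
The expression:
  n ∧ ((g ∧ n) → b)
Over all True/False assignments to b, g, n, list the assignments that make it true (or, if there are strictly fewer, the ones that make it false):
is true only for:
  b=False, g=False, n=True;
  b=True, g=False, n=True;
  b=True, g=True, n=True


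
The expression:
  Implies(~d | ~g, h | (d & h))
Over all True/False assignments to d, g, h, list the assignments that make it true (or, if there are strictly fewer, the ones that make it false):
is false only for:
  d=False, g=False, h=False;
  d=False, g=True, h=False;
  d=True, g=False, h=False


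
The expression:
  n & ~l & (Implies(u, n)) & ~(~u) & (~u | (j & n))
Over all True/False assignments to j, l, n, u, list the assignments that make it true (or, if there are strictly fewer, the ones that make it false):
is true only for:
  j=True, l=False, n=True, u=True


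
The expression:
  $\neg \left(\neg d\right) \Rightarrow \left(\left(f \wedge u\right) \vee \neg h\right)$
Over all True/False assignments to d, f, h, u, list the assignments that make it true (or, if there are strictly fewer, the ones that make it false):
is false only for:
  d=True, f=False, h=True, u=False;
  d=True, f=False, h=True, u=True;
  d=True, f=True, h=True, u=False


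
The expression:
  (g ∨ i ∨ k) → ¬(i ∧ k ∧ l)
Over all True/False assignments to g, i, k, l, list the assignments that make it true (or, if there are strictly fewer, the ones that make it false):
is false only for:
  g=False, i=True, k=True, l=True;
  g=True, i=True, k=True, l=True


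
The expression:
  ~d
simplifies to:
~d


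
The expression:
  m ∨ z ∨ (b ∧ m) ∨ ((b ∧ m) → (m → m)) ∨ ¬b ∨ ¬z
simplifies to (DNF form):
True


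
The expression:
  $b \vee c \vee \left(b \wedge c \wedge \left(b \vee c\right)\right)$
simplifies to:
$b \vee c$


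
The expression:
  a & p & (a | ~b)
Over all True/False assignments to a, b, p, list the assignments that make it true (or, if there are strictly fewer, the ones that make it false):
is true only for:
  a=True, b=False, p=True;
  a=True, b=True, p=True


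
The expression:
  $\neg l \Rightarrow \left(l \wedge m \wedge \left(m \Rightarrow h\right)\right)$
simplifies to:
$l$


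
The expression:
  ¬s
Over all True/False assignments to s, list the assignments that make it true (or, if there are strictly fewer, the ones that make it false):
is true only for:
  s=False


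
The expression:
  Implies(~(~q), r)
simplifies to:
r | ~q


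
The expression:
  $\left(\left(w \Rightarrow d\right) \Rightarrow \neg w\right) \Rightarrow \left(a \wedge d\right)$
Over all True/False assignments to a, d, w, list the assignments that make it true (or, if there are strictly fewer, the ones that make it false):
is true only for:
  a=False, d=True, w=True;
  a=True, d=True, w=False;
  a=True, d=True, w=True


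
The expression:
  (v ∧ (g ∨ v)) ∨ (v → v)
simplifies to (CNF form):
True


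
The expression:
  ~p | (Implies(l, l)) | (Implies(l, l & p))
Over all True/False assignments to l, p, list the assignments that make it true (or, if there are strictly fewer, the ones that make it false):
is always true.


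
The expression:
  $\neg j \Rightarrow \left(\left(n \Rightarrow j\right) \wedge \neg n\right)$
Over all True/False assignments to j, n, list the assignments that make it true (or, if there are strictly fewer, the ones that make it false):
is false only for:
  j=False, n=True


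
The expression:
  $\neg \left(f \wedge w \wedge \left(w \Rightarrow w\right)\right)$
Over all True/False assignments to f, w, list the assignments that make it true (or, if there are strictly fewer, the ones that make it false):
is false only for:
  f=True, w=True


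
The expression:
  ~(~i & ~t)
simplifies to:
i | t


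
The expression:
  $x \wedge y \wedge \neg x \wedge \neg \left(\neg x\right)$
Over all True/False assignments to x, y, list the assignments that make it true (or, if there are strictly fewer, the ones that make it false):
is never true.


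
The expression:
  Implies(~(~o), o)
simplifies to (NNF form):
True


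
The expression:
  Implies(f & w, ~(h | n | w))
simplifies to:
~f | ~w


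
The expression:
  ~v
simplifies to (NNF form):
~v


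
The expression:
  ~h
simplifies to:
~h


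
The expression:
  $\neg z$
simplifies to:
$\neg z$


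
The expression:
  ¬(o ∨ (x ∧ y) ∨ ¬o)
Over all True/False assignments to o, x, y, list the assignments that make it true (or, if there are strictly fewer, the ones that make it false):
is never true.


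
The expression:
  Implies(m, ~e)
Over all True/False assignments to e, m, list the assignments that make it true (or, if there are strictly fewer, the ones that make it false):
is false only for:
  e=True, m=True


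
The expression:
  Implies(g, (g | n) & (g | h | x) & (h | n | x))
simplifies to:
h | n | x | ~g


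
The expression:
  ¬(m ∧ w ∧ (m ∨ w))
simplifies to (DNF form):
¬m ∨ ¬w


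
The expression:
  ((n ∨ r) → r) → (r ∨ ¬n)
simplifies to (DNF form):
True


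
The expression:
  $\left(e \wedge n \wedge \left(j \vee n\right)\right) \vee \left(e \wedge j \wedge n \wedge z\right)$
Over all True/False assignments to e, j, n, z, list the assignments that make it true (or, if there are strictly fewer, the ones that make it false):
is true only for:
  e=True, j=False, n=True, z=False;
  e=True, j=False, n=True, z=True;
  e=True, j=True, n=True, z=False;
  e=True, j=True, n=True, z=True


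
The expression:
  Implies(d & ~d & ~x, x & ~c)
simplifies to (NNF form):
True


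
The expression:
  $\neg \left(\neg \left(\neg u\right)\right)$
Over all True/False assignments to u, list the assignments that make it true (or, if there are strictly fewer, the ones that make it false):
is true only for:
  u=False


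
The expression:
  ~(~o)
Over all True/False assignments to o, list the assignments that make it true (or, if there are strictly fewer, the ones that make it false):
is true only for:
  o=True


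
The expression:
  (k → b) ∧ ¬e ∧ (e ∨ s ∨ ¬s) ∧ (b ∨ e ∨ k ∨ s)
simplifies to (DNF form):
(b ∧ ¬e) ∨ (s ∧ ¬e ∧ ¬k)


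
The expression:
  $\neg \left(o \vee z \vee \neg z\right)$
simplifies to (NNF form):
$\text{False}$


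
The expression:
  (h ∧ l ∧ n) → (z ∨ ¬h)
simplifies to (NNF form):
z ∨ ¬h ∨ ¬l ∨ ¬n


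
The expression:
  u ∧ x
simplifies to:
u ∧ x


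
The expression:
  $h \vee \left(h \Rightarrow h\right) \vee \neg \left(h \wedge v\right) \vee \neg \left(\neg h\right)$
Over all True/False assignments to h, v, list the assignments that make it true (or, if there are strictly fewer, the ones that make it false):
is always true.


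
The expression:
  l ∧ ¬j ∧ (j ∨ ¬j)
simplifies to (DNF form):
l ∧ ¬j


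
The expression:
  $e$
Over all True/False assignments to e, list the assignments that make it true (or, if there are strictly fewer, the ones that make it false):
is true only for:
  e=True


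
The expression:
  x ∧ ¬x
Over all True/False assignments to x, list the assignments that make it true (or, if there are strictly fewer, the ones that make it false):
is never true.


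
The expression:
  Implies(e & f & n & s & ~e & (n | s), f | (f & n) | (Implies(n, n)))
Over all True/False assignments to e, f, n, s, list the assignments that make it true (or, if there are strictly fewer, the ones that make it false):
is always true.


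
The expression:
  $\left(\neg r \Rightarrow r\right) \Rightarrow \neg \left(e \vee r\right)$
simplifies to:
$\neg r$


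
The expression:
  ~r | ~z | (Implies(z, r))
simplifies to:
True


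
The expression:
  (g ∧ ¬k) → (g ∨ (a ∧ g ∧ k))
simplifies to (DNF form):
True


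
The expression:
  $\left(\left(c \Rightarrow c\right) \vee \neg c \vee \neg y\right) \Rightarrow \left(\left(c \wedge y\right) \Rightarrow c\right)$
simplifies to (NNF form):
$\text{True}$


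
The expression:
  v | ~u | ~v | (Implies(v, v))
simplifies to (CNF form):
True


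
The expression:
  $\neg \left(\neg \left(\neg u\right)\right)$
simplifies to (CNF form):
$\neg u$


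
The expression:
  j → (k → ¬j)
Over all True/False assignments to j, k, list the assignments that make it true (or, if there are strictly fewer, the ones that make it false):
is false only for:
  j=True, k=True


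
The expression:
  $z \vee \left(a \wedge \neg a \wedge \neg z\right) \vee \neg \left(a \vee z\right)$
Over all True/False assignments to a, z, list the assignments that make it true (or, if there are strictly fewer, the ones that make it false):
is false only for:
  a=True, z=False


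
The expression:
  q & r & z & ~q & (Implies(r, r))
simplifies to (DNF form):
False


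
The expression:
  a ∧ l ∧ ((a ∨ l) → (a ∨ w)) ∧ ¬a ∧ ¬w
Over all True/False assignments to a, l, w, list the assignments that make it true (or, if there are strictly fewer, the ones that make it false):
is never true.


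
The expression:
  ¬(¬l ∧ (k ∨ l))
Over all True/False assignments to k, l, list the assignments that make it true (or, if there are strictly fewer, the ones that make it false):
is false only for:
  k=True, l=False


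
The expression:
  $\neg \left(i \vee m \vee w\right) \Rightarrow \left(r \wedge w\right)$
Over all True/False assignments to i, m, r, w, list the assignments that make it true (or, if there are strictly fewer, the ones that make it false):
is false only for:
  i=False, m=False, r=False, w=False;
  i=False, m=False, r=True, w=False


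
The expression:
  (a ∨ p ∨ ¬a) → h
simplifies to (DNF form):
h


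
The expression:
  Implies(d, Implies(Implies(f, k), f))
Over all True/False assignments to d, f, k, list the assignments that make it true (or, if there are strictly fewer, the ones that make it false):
is false only for:
  d=True, f=False, k=False;
  d=True, f=False, k=True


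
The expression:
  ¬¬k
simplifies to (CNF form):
k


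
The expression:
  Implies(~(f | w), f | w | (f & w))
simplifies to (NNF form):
f | w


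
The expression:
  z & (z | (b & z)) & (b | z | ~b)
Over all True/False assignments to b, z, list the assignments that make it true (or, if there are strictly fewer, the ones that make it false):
is true only for:
  b=False, z=True;
  b=True, z=True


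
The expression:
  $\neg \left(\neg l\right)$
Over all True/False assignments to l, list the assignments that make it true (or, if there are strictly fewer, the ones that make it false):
is true only for:
  l=True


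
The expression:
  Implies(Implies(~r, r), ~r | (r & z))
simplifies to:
z | ~r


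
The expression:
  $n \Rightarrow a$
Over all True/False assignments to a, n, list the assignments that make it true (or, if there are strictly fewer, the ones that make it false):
is false only for:
  a=False, n=True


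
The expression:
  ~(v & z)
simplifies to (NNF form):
~v | ~z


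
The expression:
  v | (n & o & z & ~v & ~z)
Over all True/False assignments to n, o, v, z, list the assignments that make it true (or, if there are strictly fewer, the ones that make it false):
is true only for:
  n=False, o=False, v=True, z=False;
  n=False, o=False, v=True, z=True;
  n=False, o=True, v=True, z=False;
  n=False, o=True, v=True, z=True;
  n=True, o=False, v=True, z=False;
  n=True, o=False, v=True, z=True;
  n=True, o=True, v=True, z=False;
  n=True, o=True, v=True, z=True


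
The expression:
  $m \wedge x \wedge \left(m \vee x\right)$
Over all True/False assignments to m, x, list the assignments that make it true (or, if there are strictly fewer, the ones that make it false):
is true only for:
  m=True, x=True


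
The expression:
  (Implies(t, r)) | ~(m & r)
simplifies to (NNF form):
True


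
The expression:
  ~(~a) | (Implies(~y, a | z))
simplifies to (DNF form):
a | y | z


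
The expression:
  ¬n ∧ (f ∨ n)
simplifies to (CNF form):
f ∧ ¬n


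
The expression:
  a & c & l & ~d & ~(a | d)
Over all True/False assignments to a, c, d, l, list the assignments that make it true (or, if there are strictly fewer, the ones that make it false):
is never true.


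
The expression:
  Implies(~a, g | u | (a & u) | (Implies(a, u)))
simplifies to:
True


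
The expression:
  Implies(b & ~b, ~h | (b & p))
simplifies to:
True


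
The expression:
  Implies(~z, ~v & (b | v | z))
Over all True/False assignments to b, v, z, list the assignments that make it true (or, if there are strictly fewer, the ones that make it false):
is false only for:
  b=False, v=False, z=False;
  b=False, v=True, z=False;
  b=True, v=True, z=False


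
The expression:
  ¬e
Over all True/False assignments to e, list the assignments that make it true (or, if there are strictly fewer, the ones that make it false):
is true only for:
  e=False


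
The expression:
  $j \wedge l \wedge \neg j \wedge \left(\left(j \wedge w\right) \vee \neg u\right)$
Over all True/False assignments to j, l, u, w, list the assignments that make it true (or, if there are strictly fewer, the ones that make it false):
is never true.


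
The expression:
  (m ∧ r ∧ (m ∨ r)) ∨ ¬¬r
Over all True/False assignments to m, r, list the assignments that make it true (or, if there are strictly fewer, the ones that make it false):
is true only for:
  m=False, r=True;
  m=True, r=True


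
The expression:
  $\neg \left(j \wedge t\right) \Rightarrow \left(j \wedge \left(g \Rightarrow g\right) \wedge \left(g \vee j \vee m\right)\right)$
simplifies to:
$j$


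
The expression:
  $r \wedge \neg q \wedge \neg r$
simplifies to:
$\text{False}$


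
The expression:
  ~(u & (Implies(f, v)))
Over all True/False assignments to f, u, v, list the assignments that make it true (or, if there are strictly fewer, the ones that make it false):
is false only for:
  f=False, u=True, v=False;
  f=False, u=True, v=True;
  f=True, u=True, v=True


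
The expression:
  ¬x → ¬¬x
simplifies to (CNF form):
x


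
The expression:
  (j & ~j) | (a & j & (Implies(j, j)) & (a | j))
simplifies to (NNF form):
a & j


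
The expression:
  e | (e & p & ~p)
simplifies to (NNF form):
e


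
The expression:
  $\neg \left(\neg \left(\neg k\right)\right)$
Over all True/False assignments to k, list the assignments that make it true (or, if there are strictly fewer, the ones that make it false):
is true only for:
  k=False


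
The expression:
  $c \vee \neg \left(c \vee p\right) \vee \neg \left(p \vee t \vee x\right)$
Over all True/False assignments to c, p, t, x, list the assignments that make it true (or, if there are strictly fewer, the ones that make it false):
is false only for:
  c=False, p=True, t=False, x=False;
  c=False, p=True, t=False, x=True;
  c=False, p=True, t=True, x=False;
  c=False, p=True, t=True, x=True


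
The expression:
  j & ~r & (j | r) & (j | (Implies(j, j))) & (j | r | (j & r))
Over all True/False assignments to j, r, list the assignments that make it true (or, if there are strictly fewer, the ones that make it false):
is true only for:
  j=True, r=False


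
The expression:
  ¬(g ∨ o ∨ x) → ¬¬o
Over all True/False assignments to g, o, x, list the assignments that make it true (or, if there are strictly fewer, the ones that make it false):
is false only for:
  g=False, o=False, x=False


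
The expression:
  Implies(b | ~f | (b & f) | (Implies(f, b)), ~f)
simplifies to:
~b | ~f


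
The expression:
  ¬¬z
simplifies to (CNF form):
z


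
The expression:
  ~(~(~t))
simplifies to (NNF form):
~t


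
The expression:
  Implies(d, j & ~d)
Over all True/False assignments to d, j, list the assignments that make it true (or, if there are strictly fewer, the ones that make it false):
is true only for:
  d=False, j=False;
  d=False, j=True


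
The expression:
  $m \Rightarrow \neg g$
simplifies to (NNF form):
$\neg g \vee \neg m$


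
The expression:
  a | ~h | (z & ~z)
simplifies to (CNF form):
a | ~h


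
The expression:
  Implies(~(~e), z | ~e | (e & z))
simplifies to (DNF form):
z | ~e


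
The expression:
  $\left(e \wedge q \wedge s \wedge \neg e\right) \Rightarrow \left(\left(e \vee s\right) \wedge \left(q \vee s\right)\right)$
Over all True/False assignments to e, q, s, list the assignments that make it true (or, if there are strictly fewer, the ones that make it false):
is always true.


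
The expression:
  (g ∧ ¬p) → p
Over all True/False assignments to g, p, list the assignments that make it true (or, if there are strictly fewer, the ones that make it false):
is false only for:
  g=True, p=False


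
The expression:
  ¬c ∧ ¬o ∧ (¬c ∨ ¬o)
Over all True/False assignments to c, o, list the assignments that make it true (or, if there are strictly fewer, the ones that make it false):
is true only for:
  c=False, o=False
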